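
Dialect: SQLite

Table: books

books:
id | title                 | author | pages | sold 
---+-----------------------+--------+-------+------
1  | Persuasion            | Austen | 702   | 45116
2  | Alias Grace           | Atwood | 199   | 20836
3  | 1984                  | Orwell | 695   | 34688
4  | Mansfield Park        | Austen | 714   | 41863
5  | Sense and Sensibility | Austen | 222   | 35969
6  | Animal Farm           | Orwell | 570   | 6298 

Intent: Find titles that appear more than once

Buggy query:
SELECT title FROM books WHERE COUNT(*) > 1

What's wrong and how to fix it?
Bug: COUNT(*) is an aggregate and cannot be used in WHERE

Fix: GROUP BY title, then filter groups with HAVING COUNT(*) > 1

Corrected query:
SELECT title FROM books GROUP BY title HAVING COUNT(*) > 1

Result:
(no rows)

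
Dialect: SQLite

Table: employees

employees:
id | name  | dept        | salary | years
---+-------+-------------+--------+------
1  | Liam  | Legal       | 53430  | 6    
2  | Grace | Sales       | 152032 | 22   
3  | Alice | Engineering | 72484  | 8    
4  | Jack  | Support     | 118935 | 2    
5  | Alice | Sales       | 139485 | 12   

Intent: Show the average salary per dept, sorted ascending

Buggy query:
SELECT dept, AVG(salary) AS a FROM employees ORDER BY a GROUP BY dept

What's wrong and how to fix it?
Bug: ORDER BY appears before GROUP BY; SQL clause order requires GROUP BY first

Fix: Reorder: SELECT … FROM … GROUP BY … ORDER BY …

Corrected query:
SELECT dept, AVG(salary) AS a FROM employees GROUP BY dept ORDER BY a

Result:
dept        | a       
------------+---------
Legal       | 53430   
Engineering | 72484   
Support     | 118935  
Sales       | 145758.5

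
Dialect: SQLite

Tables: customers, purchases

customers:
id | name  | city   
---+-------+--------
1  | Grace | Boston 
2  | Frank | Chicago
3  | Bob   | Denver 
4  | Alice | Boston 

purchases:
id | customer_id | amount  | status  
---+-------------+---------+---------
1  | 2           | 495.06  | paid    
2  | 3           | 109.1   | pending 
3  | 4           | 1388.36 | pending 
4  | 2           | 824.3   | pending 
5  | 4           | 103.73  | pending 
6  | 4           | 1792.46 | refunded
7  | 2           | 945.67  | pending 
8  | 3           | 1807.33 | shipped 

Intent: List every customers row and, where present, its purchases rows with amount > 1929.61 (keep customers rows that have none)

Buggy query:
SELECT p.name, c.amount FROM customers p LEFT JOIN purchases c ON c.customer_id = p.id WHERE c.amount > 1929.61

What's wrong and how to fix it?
Bug: A WHERE condition on the right-hand table after LEFT JOIN drops unmatched parents

Fix: Put 'c.amount > 1929.61' in the JOIN's ON clause instead of WHERE

Corrected query:
SELECT p.name, c.amount FROM customers p LEFT JOIN purchases c ON c.customer_id = p.id AND c.amount > 1929.61

Result:
name  | amount
------+-------
Grace | NULL  
Frank | NULL  
Bob   | NULL  
Alice | NULL  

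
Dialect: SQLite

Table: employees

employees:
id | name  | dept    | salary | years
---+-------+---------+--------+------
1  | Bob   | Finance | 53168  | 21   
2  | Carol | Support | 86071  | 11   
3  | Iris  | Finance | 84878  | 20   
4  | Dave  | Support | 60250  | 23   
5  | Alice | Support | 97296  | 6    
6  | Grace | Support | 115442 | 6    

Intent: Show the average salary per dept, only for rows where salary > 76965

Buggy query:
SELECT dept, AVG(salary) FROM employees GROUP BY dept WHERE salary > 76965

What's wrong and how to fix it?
Bug: WHERE cannot follow GROUP BY

Fix: Place WHERE between FROM and GROUP BY

Corrected query:
SELECT dept, AVG(salary) FROM employees WHERE salary > 76965 GROUP BY dept

Result:
dept    | AVG(salary)
--------+------------
Finance | 84878      
Support | 99603      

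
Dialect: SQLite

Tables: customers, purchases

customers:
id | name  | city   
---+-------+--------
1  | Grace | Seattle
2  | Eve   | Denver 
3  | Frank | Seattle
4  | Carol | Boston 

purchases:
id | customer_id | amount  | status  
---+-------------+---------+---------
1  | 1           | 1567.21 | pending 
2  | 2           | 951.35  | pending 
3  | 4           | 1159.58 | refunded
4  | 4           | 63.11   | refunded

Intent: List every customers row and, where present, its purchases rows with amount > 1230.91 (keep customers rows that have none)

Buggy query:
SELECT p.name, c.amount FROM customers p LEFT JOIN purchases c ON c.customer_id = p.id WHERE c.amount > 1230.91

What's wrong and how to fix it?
Bug: Filtering c.amount in WHERE discards the NULL rows produced by LEFT JOIN, turning it into an inner join

Fix: Put 'c.amount > 1230.91' in the JOIN's ON clause instead of WHERE

Corrected query:
SELECT p.name, c.amount FROM customers p LEFT JOIN purchases c ON c.customer_id = p.id AND c.amount > 1230.91

Result:
name  | amount 
------+--------
Grace | 1567.21
Eve   | NULL   
Frank | NULL   
Carol | NULL   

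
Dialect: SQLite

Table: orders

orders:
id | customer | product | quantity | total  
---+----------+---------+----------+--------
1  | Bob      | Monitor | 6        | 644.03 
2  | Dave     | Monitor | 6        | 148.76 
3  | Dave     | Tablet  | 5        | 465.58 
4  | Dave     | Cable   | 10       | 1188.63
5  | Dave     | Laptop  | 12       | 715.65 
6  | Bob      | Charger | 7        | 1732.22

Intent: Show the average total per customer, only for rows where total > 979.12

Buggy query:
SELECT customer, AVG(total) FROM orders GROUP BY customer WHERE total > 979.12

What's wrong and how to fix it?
Bug: Row-level WHERE must come before GROUP BY in the clause order

Fix: Place WHERE between FROM and GROUP BY

Corrected query:
SELECT customer, AVG(total) FROM orders WHERE total > 979.12 GROUP BY customer

Result:
customer | AVG(total)
---------+-----------
Bob      | 1732.22   
Dave     | 1188.63   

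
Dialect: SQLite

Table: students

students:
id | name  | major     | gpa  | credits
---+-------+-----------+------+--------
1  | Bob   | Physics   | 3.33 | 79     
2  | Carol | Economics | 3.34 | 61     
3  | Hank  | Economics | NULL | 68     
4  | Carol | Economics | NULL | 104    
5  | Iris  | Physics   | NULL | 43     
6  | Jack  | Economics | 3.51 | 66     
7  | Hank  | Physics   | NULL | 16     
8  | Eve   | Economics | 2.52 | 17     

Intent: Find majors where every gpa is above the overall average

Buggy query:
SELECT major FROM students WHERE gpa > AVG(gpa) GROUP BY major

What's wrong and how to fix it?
Bug: WHERE evaluates per row before aggregation, so AVG() is unavailable

Fix: Use a subquery for AVG and a HAVING MIN(...) filter so the condition holds for every row in the group

Corrected query:
SELECT major FROM students GROUP BY major HAVING MIN(gpa) > (SELECT AVG(gpa) FROM students)

Result:
major  
-------
Physics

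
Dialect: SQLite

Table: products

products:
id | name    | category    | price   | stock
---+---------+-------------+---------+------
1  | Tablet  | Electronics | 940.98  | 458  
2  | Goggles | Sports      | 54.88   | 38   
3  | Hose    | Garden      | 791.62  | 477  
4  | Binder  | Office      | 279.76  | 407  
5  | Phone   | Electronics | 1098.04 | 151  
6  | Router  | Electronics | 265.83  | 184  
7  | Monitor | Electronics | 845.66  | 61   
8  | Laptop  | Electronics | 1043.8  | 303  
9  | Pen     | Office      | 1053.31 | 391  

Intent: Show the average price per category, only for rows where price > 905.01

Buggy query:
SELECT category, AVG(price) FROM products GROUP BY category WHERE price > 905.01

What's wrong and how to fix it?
Bug: WHERE cannot follow GROUP BY

Fix: Place WHERE between FROM and GROUP BY

Corrected query:
SELECT category, AVG(price) FROM products WHERE price > 905.01 GROUP BY category

Result:
category    | AVG(price) 
------------+------------
Electronics | 1027.606667
Office      | 1053.31    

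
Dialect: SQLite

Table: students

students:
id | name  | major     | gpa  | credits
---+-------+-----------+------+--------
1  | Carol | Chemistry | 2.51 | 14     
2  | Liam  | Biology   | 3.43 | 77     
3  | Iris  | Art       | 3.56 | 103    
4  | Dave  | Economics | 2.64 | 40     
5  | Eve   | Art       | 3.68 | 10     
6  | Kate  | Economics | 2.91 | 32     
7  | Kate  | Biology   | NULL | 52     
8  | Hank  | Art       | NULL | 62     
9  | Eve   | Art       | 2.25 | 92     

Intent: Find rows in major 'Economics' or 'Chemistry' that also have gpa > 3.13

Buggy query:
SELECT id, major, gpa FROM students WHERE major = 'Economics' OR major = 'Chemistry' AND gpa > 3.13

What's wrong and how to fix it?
Bug: Without parentheses, AND is evaluated before OR, so the gpa filter only applies to the 'Chemistry' branch

Fix: Add parentheses around the OR so the AND applies to both alternatives

Corrected query:
SELECT id, major, gpa FROM students WHERE (major = 'Economics' OR major = 'Chemistry') AND gpa > 3.13

Result:
(no rows)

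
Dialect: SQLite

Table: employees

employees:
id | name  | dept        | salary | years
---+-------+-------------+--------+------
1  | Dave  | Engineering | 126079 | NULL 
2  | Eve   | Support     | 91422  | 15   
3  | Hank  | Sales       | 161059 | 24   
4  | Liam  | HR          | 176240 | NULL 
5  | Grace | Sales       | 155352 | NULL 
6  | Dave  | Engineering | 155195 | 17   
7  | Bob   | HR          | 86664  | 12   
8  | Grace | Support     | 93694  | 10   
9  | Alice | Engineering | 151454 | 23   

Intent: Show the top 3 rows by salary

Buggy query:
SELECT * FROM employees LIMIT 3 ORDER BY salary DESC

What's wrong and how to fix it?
Bug: LIMIT must come after ORDER BY

Fix: Sort with ORDER BY, then apply LIMIT

Corrected query:
SELECT * FROM employees ORDER BY salary DESC LIMIT 3

Result:
id | name  | dept  | salary | years
---+-------+-------+--------+------
4  | Liam  | HR    | 176240 | NULL 
3  | Hank  | Sales | 161059 | 24   
5  | Grace | Sales | 155352 | NULL 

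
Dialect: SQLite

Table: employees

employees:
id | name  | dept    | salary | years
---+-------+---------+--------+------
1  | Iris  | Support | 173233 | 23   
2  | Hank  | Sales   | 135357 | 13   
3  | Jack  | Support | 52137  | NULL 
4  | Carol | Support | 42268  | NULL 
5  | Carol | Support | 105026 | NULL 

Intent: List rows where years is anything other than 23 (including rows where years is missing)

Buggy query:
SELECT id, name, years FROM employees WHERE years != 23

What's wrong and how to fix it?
Bug: Inequality against NULL is unknown, not true; rows with NULL are dropped

Fix: Handle NULL separately with IS NULL alongside the inequality

Corrected query:
SELECT id, name, years FROM employees WHERE years != 23 OR years IS NULL

Result:
id | name  | years
---+-------+------
2  | Hank  | 13   
3  | Jack  | NULL 
4  | Carol | NULL 
5  | Carol | NULL 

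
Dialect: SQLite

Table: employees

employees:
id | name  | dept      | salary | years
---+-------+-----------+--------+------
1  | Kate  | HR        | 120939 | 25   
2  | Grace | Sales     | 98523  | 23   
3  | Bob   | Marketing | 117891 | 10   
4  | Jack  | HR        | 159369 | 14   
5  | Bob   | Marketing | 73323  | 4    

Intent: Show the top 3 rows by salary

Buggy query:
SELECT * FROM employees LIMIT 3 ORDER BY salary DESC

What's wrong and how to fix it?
Bug: LIMIT must come after ORDER BY

Fix: Sort with ORDER BY, then apply LIMIT

Corrected query:
SELECT * FROM employees ORDER BY salary DESC LIMIT 3

Result:
id | name | dept      | salary | years
---+------+-----------+--------+------
4  | Jack | HR        | 159369 | 14   
1  | Kate | HR        | 120939 | 25   
3  | Bob  | Marketing | 117891 | 10   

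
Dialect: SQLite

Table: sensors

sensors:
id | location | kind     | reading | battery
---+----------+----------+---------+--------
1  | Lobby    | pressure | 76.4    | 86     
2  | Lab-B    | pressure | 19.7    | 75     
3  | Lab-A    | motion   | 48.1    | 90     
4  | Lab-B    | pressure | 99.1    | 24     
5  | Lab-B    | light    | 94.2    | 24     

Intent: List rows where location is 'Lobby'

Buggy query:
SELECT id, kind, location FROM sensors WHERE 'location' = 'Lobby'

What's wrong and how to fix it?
Bug: 'location' in single quotes is a string literal, not the column; the comparison is literal-vs-literal and never true

Fix: Remove the quotes around the column name (or use double quotes for an identifier)

Corrected query:
SELECT id, kind, location FROM sensors WHERE location = 'Lobby'

Result:
id | kind     | location
---+----------+---------
1  | pressure | Lobby   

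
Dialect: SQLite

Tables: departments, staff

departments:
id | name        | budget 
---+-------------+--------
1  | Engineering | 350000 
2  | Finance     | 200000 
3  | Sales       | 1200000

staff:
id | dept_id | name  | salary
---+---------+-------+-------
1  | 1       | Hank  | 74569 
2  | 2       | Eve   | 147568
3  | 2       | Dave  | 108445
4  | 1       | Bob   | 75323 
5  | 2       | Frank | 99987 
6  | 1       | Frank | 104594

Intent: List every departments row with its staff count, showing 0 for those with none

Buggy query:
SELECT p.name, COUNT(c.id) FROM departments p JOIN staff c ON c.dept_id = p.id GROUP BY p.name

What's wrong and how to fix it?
Bug: INNER JOIN drops departments rows that have no matching staff rows

Fix: Use LEFT JOIN so parents without children still appear (COUNT(c.id) gives 0)

Corrected query:
SELECT p.name, COUNT(c.id) FROM departments p LEFT JOIN staff c ON c.dept_id = p.id GROUP BY p.name

Result:
name        | COUNT(c.id)
------------+------------
Engineering | 3          
Finance     | 3          
Sales       | 0          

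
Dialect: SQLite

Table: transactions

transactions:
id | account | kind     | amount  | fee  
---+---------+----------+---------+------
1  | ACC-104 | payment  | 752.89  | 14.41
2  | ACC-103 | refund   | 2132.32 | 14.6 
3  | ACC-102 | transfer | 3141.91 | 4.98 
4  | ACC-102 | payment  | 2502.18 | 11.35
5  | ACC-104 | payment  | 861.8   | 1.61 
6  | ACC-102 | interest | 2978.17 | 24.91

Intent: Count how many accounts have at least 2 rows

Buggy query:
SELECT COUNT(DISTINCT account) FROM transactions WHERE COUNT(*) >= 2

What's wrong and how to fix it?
Bug: COUNT(*) cannot appear in WHERE; the per-group count doesn't exist yet

Fix: Use a subquery that GROUPs and filters with HAVING, then count its rows

Corrected query:
SELECT COUNT(*) FROM (SELECT account FROM transactions GROUP BY account HAVING COUNT(*) >= 2)

Result:
COUNT(*)
--------
2       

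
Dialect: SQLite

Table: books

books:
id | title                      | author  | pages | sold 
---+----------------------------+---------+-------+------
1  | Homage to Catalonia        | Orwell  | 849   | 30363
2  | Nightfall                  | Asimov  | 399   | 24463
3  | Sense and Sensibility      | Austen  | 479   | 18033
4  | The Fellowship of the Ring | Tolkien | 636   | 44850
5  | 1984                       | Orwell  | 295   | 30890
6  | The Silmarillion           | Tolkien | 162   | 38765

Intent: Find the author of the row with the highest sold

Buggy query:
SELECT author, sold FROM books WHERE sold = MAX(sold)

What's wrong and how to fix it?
Bug: WHERE is evaluated per row; an aggregate over the whole table isn't defined there

Fix: Wrap MAX in a scalar subquery so WHERE compares against a single value

Corrected query:
SELECT author, sold FROM books WHERE sold = (SELECT MAX(sold) FROM books)

Result:
author  | sold 
--------+------
Tolkien | 44850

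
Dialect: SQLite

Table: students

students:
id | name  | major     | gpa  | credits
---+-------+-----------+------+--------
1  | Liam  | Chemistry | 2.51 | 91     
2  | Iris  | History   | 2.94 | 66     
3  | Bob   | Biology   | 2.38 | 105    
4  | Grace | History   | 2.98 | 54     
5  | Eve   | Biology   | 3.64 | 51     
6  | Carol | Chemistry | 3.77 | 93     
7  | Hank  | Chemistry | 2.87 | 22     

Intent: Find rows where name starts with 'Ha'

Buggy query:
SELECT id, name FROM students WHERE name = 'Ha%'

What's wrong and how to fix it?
Bug: Wildcards only work with LIKE; '=' treats '%' as a literal character

Fix: Use LIKE for wildcard pattern matching

Corrected query:
SELECT id, name FROM students WHERE name LIKE 'Ha%'

Result:
id | name
---+-----
7  | Hank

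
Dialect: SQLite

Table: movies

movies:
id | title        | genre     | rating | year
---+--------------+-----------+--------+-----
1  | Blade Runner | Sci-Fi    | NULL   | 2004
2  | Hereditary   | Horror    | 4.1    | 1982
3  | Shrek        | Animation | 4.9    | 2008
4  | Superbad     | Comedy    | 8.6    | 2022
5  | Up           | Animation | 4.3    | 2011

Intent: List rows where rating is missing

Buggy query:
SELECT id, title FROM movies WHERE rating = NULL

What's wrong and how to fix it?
Bug: Comparing to NULL with '=' never matches; NULL = NULL is unknown, not true

Fix: Use IS NULL to test for NULL

Corrected query:
SELECT id, title FROM movies WHERE rating IS NULL

Result:
id | title       
---+-------------
1  | Blade Runner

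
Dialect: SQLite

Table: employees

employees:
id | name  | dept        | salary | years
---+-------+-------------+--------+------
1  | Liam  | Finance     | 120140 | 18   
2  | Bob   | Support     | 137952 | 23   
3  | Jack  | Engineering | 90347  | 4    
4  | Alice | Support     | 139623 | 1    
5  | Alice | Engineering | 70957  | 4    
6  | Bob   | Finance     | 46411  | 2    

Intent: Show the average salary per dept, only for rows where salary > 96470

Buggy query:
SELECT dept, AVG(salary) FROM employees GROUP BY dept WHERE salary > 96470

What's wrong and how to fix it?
Bug: WHERE cannot follow GROUP BY

Fix: Place WHERE between FROM and GROUP BY

Corrected query:
SELECT dept, AVG(salary) FROM employees WHERE salary > 96470 GROUP BY dept

Result:
dept    | AVG(salary)
--------+------------
Finance | 120140     
Support | 138787.5   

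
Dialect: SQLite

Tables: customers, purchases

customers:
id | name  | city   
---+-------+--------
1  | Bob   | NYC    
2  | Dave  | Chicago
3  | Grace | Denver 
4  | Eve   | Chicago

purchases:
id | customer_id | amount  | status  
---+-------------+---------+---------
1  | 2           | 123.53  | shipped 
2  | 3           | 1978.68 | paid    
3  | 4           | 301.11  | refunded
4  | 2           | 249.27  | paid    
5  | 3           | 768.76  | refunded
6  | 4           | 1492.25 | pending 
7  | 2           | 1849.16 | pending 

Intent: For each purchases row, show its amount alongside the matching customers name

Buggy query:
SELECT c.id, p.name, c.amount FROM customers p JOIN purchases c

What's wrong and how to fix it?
Bug: Missing join condition: each purchases row is matched to all customers rows instead of just its own

Fix: Add ON c.customer_id = p.id to the JOIN

Corrected query:
SELECT c.id, p.name, c.amount FROM customers p JOIN purchases c ON c.customer_id = p.id

Result:
id | name  | amount 
---+-------+--------
1  | Dave  | 123.53 
2  | Grace | 1978.68
3  | Eve   | 301.11 
4  | Dave  | 249.27 
5  | Grace | 768.76 
6  | Eve   | 1492.25
7  | Dave  | 1849.16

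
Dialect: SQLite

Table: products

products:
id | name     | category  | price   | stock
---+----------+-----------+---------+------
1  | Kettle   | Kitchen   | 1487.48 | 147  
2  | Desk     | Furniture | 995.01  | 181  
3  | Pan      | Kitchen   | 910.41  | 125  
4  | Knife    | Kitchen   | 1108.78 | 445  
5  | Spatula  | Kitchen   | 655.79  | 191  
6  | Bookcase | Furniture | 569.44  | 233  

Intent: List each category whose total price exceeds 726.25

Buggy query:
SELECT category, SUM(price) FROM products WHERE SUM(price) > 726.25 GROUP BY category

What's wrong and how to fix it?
Bug: SUM(price) is an aggregate, but WHERE filters rows before aggregation

Fix: Use HAVING (which filters groups after aggregation) instead of WHERE

Corrected query:
SELECT category, SUM(price) FROM products GROUP BY category HAVING SUM(price) > 726.25

Result:
category  | SUM(price)
----------+-----------
Furniture | 1564.45   
Kitchen   | 4162.46   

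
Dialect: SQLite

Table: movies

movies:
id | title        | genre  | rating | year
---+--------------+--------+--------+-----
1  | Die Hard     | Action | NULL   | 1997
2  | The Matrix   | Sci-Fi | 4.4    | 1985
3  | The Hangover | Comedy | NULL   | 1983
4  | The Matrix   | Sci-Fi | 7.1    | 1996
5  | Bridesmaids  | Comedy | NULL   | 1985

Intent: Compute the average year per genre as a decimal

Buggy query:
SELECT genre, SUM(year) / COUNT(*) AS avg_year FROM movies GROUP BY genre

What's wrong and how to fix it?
Bug: SUM(year) and COUNT(*) are both integers; the division truncates the fractional part

Fix: Multiply by 1.0 (or CAST to REAL) to force floating-point division

Corrected query:
SELECT genre, SUM(year) * 1.0 / COUNT(*) AS avg_year FROM movies GROUP BY genre

Result:
genre  | avg_year
-------+---------
Action | 1997    
Comedy | 1984    
Sci-Fi | 1990.5  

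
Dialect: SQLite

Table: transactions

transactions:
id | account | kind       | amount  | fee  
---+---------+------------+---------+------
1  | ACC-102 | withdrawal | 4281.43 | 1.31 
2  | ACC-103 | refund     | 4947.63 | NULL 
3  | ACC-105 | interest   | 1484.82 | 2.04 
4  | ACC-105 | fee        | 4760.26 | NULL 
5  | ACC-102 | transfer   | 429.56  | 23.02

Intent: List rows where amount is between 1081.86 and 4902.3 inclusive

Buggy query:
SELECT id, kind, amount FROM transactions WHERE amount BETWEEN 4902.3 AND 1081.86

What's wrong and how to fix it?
Bug: The bounds are reversed; BETWEEN a AND b requires a <= b to match anything

Fix: Swap the bounds so the smaller value comes first

Corrected query:
SELECT id, kind, amount FROM transactions WHERE amount BETWEEN 1081.86 AND 4902.3

Result:
id | kind       | amount 
---+------------+--------
1  | withdrawal | 4281.43
3  | interest   | 1484.82
4  | fee        | 4760.26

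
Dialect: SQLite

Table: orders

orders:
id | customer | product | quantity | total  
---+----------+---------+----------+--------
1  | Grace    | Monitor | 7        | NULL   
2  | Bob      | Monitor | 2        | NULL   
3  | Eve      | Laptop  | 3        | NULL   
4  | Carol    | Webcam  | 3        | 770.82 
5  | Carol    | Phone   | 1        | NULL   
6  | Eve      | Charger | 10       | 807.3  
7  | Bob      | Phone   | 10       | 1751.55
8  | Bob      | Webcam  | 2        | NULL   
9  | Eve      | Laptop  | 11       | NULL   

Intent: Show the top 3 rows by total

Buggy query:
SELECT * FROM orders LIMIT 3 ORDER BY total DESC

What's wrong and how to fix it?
Bug: LIMIT must come after ORDER BY

Fix: Sort with ORDER BY, then apply LIMIT

Corrected query:
SELECT * FROM orders ORDER BY total DESC LIMIT 3

Result:
id | customer | product | quantity | total  
---+----------+---------+----------+--------
7  | Bob      | Phone   | 10       | 1751.55
6  | Eve      | Charger | 10       | 807.3  
4  | Carol    | Webcam  | 3        | 770.82 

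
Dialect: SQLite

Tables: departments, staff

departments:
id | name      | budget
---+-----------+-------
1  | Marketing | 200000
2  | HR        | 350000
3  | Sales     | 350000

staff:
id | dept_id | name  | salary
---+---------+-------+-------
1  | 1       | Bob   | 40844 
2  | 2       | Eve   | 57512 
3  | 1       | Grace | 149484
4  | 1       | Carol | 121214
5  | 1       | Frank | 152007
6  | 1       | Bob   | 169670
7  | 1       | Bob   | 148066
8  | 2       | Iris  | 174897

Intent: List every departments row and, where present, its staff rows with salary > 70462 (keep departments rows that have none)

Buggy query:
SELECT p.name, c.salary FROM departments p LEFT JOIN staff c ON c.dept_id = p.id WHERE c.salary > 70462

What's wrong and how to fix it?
Bug: Filtering c.salary in WHERE discards the NULL rows produced by LEFT JOIN, turning it into an inner join

Fix: Move the right-table condition into the ON clause so unmatched parents are kept

Corrected query:
SELECT p.name, c.salary FROM departments p LEFT JOIN staff c ON c.dept_id = p.id AND c.salary > 70462

Result:
name      | salary
----------+-------
Marketing | 121214
Marketing | 148066
Marketing | 149484
Marketing | 152007
Marketing | 169670
HR        | 174897
Sales     | NULL  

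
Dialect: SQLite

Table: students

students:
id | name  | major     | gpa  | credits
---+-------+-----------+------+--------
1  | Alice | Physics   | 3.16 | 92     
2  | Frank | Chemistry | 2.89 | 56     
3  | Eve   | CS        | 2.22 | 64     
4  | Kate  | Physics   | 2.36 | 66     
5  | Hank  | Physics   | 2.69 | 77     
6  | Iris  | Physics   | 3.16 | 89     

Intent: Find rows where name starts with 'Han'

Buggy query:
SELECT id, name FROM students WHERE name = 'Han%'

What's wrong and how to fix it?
Bug: Wildcards only work with LIKE; '=' treats '%' as a literal character

Fix: Use LIKE for wildcard pattern matching

Corrected query:
SELECT id, name FROM students WHERE name LIKE 'Han%'

Result:
id | name
---+-----
5  | Hank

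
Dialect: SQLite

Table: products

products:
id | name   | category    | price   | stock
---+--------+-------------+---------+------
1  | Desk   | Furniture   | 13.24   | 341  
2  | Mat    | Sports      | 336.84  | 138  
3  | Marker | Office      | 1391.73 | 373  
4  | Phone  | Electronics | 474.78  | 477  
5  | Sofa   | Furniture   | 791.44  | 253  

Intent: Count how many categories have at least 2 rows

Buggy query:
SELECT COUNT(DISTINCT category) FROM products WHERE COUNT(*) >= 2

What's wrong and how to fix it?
Bug: COUNT(*) cannot appear in WHERE; the per-group count doesn't exist yet

Fix: Group first with HAVING COUNT(*) >= 2, then COUNT the resulting groups

Corrected query:
SELECT COUNT(*) FROM (SELECT category FROM products GROUP BY category HAVING COUNT(*) >= 2)

Result:
COUNT(*)
--------
1       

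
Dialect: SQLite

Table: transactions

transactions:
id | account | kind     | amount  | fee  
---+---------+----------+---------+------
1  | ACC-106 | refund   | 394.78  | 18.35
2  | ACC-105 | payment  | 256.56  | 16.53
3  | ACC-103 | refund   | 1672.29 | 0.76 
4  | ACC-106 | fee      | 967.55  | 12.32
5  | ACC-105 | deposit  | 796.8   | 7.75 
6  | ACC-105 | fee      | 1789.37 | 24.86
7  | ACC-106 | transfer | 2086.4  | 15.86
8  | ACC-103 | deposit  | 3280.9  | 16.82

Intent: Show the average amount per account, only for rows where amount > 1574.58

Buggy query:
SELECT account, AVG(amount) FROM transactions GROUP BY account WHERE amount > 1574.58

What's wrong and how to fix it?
Bug: Row-level WHERE must come before GROUP BY in the clause order

Fix: Place WHERE between FROM and GROUP BY

Corrected query:
SELECT account, AVG(amount) FROM transactions WHERE amount > 1574.58 GROUP BY account

Result:
account | AVG(amount)
--------+------------
ACC-103 | 2476.595   
ACC-105 | 1789.37    
ACC-106 | 2086.4     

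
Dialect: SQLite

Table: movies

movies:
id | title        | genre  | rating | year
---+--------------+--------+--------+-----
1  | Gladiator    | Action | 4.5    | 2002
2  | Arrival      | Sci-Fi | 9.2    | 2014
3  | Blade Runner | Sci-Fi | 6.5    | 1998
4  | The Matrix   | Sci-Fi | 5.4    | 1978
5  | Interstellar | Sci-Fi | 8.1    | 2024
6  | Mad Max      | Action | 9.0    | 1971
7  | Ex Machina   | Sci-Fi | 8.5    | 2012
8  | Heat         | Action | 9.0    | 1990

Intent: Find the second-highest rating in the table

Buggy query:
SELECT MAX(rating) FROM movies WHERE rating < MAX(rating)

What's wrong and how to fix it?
Bug: MAX(rating) on the right of the comparison is an aggregate-in-WHERE error

Fix: Put the inner MAX in a scalar subquery

Corrected query:
SELECT MAX(rating) FROM movies WHERE rating < (SELECT MAX(rating) FROM movies)

Result:
MAX(rating)
-----------
9          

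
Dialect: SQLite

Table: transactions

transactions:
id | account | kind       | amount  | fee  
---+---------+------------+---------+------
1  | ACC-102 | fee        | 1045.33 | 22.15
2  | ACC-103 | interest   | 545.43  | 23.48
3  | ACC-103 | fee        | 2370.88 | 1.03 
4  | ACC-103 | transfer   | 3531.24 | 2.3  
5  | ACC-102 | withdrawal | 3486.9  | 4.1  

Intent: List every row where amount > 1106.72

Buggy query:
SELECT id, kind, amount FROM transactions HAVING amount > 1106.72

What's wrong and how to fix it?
Bug: HAVING filters the output of aggregation, but this query has no GROUP BY and no aggregate functions, so SQLite rejects it (HAVING clause on a non-aggregate query); the condition here is per row

Fix: Replace HAVING with WHERE since the condition applies to individual rows

Corrected query:
SELECT id, kind, amount FROM transactions WHERE amount > 1106.72

Result:
id | kind       | amount 
---+------------+--------
3  | fee        | 2370.88
4  | transfer   | 3531.24
5  | withdrawal | 3486.9 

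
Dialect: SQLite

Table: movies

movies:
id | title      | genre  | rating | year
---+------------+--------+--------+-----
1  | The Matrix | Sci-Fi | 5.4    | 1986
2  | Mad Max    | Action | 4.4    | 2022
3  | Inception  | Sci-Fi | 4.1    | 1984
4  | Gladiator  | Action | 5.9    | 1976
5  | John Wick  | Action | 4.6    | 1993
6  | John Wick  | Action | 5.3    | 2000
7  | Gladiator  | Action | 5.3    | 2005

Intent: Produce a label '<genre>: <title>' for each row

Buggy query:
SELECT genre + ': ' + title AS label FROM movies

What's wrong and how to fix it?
Bug: SQLite uses || for string concatenation; + coerces text to numbers (yielding 0)

Fix: Replace + with || to concatenate text

Corrected query:
SELECT genre || ': ' || title AS label FROM movies

Result:
label             
------------------
Sci-Fi: The Matrix
Action: Mad Max   
Sci-Fi: Inception 
Action: Gladiator 
Action: John Wick 
Action: John Wick 
Action: Gladiator 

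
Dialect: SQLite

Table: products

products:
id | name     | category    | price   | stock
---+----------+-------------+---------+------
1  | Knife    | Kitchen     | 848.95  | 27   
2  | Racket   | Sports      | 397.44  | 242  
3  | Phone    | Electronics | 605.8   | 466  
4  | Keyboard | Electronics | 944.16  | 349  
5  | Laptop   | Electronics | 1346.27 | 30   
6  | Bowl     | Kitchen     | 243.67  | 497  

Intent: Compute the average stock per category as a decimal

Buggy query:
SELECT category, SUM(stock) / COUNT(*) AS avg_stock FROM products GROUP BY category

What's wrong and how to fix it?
Bug: Both operands are integers, so '/' performs integer division and truncates

Fix: Cast one side to REAL so the division keeps the fractional part

Corrected query:
SELECT category, SUM(stock) * 1.0 / COUNT(*) AS avg_stock FROM products GROUP BY category

Result:
category    | avg_stock 
------------+-----------
Electronics | 281.666667
Kitchen     | 262       
Sports      | 242       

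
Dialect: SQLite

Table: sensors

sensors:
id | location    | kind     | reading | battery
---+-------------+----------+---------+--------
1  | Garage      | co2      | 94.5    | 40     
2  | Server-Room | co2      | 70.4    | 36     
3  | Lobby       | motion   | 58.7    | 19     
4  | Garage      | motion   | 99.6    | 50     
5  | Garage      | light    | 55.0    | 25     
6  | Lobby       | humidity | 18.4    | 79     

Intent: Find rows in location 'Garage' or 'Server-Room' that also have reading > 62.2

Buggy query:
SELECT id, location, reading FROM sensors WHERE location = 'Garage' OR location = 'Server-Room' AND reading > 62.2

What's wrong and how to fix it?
Bug: Without parentheses, AND is evaluated before OR, so the reading filter only applies to the 'Server-Room' branch

Fix: Group the OR with parentheses (or use IN), then AND the threshold

Corrected query:
SELECT id, location, reading FROM sensors WHERE (location = 'Garage' OR location = 'Server-Room') AND reading > 62.2

Result:
id | location    | reading
---+-------------+--------
1  | Garage      | 94.5   
2  | Server-Room | 70.4   
4  | Garage      | 99.6   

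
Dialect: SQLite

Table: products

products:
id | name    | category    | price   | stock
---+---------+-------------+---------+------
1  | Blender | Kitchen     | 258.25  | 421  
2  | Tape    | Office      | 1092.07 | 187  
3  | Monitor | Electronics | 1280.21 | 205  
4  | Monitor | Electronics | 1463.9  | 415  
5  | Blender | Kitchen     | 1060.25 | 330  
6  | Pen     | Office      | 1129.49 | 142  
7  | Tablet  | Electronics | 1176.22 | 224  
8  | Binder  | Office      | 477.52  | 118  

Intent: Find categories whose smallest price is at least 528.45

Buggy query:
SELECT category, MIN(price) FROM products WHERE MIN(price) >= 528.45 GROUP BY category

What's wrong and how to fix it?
Bug: MIN() in WHERE is a misuse of aggregate

Fix: Replace WHERE with HAVING after the GROUP BY

Corrected query:
SELECT category, MIN(price) FROM products GROUP BY category HAVING MIN(price) >= 528.45

Result:
category    | MIN(price)
------------+-----------
Electronics | 1176.22   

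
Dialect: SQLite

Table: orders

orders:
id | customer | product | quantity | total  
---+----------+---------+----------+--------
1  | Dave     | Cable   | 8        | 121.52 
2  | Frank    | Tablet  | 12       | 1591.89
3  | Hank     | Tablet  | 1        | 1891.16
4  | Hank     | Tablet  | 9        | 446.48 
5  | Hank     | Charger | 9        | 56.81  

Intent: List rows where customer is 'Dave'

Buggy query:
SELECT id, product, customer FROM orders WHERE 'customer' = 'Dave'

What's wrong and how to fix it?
Bug: 'customer' in single quotes is a string literal, not the column; the comparison is literal-vs-literal and never true

Fix: Reference the column as customer without single quotes

Corrected query:
SELECT id, product, customer FROM orders WHERE customer = 'Dave'

Result:
id | product | customer
---+---------+---------
1  | Cable   | Dave    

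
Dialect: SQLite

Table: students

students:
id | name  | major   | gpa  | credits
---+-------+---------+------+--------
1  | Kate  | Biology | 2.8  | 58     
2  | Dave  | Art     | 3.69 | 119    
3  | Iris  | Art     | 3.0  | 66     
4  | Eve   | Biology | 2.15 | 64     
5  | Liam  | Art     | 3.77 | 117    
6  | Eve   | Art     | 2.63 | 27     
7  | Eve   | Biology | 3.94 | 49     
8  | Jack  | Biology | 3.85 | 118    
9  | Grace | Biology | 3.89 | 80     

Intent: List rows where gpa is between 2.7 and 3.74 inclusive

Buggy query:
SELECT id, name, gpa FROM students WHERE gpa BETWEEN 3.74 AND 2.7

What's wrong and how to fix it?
Bug: The bounds are reversed; BETWEEN a AND b requires a <= b to match anything

Fix: Swap the bounds so the smaller value comes first

Corrected query:
SELECT id, name, gpa FROM students WHERE gpa BETWEEN 2.7 AND 3.74

Result:
id | name | gpa 
---+------+-----
1  | Kate | 2.8 
2  | Dave | 3.69
3  | Iris | 3   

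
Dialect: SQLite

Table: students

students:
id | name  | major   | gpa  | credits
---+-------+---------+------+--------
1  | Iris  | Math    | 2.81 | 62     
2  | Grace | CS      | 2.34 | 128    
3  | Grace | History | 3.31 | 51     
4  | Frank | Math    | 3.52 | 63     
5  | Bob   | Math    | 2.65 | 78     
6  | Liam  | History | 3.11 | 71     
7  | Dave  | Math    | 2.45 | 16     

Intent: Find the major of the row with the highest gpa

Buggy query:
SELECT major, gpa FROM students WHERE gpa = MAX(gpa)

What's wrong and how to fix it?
Bug: WHERE is evaluated per row; an aggregate over the whole table isn't defined there

Fix: Wrap MAX in a scalar subquery so WHERE compares against a single value

Corrected query:
SELECT major, gpa FROM students WHERE gpa = (SELECT MAX(gpa) FROM students)

Result:
major | gpa 
------+-----
Math  | 3.52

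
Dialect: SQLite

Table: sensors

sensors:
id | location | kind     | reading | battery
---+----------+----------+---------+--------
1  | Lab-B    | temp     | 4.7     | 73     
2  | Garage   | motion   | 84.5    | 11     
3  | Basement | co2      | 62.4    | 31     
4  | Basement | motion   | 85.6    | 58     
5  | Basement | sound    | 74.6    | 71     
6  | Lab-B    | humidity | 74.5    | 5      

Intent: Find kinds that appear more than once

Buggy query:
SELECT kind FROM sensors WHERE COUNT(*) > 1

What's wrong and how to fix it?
Bug: COUNT(*) is an aggregate and cannot be used in WHERE

Fix: GROUP BY kind, then filter groups with HAVING COUNT(*) > 1

Corrected query:
SELECT kind FROM sensors GROUP BY kind HAVING COUNT(*) > 1

Result:
kind  
------
motion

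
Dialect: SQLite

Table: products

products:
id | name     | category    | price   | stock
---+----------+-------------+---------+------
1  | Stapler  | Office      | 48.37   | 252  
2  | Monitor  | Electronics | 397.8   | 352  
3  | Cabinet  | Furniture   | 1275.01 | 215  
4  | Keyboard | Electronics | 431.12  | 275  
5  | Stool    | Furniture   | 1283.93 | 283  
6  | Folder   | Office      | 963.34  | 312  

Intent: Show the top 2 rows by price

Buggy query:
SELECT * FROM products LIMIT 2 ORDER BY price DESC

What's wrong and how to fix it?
Bug: ORDER BY cannot follow LIMIT; LIMIT is the final clause

Fix: Swap the clauses: ORDER BY first, then LIMIT

Corrected query:
SELECT * FROM products ORDER BY price DESC LIMIT 2

Result:
id | name    | category  | price   | stock
---+---------+-----------+---------+------
5  | Stool   | Furniture | 1283.93 | 283  
3  | Cabinet | Furniture | 1275.01 | 215  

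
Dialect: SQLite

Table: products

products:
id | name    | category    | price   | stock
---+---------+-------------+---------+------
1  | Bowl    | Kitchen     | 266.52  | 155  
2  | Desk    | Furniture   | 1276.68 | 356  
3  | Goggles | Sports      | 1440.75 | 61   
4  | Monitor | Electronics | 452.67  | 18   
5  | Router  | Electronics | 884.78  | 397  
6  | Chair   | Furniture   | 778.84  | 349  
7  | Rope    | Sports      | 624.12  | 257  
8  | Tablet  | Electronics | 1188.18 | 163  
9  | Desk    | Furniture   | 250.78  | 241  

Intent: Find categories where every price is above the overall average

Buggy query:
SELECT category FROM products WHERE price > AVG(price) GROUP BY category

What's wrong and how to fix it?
Bug: AVG() is an aggregate; it can't sit directly in WHERE

Fix: Use a subquery for AVG and a HAVING MIN(...) filter so the condition holds for every row in the group

Corrected query:
SELECT category FROM products GROUP BY category HAVING MIN(price) > (SELECT AVG(price) FROM products)

Result:
(no rows)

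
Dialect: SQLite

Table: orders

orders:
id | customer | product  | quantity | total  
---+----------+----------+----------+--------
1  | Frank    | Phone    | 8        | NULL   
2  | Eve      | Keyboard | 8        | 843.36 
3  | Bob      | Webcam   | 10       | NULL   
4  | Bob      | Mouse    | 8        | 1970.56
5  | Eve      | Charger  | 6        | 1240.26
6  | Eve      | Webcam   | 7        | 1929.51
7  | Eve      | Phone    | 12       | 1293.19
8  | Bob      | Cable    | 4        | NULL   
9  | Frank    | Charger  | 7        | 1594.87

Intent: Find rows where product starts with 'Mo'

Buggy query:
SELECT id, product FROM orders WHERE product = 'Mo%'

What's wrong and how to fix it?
Bug: '=' compares the literal string including the % character; pattern matching needs LIKE

Fix: Replace '=' with LIKE so 'Mo%' is treated as a pattern

Corrected query:
SELECT id, product FROM orders WHERE product LIKE 'Mo%'

Result:
id | product
---+--------
4  | Mouse  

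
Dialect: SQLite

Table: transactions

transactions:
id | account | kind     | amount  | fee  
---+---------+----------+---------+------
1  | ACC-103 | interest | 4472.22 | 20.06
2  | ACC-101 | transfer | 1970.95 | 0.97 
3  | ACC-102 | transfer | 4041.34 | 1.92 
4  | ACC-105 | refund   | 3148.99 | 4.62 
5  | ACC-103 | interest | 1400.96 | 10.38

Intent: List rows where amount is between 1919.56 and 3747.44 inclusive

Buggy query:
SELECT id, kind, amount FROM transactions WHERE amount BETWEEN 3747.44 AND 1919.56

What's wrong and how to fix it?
Bug: The bounds are reversed; BETWEEN a AND b requires a <= b to match anything

Fix: Swap the bounds so the smaller value comes first

Corrected query:
SELECT id, kind, amount FROM transactions WHERE amount BETWEEN 1919.56 AND 3747.44

Result:
id | kind     | amount 
---+----------+--------
2  | transfer | 1970.95
4  | refund   | 3148.99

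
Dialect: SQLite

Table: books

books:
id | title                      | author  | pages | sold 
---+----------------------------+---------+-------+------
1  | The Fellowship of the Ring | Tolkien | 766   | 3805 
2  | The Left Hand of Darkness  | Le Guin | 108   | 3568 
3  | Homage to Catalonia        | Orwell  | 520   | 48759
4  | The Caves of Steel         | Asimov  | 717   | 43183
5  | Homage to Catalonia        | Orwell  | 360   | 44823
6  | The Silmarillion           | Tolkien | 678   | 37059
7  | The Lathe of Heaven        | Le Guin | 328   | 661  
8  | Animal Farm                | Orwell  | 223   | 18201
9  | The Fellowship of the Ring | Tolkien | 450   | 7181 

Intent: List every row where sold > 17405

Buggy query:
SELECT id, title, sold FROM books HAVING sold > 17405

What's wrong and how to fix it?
Bug: This is a non-aggregate query (no GROUP BY, no aggregates), so in SQLite the HAVING clause is invalid here; a row-level condition belongs in WHERE

Fix: Replace HAVING with WHERE since the condition applies to individual rows

Corrected query:
SELECT id, title, sold FROM books WHERE sold > 17405

Result:
id | title               | sold 
---+---------------------+------
3  | Homage to Catalonia | 48759
4  | The Caves of Steel  | 43183
5  | Homage to Catalonia | 44823
6  | The Silmarillion    | 37059
8  | Animal Farm         | 18201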